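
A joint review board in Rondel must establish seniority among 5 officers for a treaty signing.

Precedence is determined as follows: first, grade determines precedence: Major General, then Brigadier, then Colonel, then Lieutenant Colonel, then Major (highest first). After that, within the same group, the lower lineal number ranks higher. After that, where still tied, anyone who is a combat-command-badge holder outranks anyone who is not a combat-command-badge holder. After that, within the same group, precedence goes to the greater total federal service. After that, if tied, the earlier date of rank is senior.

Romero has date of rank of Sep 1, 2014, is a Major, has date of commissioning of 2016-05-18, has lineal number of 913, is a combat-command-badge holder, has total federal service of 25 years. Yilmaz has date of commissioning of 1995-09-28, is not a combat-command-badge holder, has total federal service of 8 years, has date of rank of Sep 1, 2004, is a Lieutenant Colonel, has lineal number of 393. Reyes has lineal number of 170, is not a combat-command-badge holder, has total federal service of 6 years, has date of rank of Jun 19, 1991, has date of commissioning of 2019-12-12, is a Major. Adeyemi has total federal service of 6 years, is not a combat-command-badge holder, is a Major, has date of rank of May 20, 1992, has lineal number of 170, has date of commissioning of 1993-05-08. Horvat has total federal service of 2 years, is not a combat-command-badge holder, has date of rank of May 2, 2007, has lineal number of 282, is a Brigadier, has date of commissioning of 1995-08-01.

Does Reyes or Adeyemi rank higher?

Reyes

By grade: Horvat (Brigadier); then Yilmaz (Lieutenant Colonel); then Reyes, Adeyemi and Romero (Major).
Among Reyes, Adeyemi and Romero, by lineal number (lower first): Reyes and Adeyemi (170) before Romero (913).
Reyes and Adeyemi are each not a combat-command-badge holder, so the next rule applies.
Reyes and Adeyemi both have total federal service 6 years, so the next rule applies.
Among Reyes and Adeyemi, by date of rank (earlier first): Reyes (Jun 19, 1991) before Adeyemi (May 20, 1992).
So Reyes takes precedence.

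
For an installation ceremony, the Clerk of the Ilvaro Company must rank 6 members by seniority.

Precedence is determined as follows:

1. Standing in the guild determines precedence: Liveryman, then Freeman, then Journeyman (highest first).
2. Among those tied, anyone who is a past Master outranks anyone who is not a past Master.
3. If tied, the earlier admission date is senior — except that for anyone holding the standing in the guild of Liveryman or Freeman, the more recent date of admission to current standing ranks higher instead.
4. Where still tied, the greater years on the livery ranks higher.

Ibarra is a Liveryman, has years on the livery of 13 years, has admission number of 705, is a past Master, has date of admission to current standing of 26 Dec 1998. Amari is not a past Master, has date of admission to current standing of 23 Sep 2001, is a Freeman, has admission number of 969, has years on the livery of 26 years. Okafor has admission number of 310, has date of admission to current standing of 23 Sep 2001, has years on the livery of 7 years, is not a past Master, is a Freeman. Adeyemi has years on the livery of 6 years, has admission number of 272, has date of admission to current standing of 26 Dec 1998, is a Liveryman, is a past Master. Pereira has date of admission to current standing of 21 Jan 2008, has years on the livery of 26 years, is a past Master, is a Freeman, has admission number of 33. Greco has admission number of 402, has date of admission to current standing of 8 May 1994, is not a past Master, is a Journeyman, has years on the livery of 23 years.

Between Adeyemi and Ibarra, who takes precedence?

Ibarra

By standing in the guild: Ibarra and Adeyemi (Liveryman); then Pereira, Amari and Okafor (Freeman); then Greco (Journeyman).
Ibarra and Adeyemi are each a past Master, so the next rule applies.
Ibarra and Adeyemi both have date of admission to current standing 26 Dec 1998, so the next rule applies.
Among Ibarra and Adeyemi, by years on the livery (higher first): Ibarra (13 years) before Adeyemi (6 years).
Among Pereira, Amari and Okafor, a past Master before not a past Master: Pereira (a past Master) before Amari and Okafor (not a past Master).
Amari and Okafor both have date of admission to current standing 23 Sep 2001, so the next rule applies.
Among Amari and Okafor, by years on the livery (higher first): Amari (26 years) before Okafor (7 years).
So Ibarra takes precedence.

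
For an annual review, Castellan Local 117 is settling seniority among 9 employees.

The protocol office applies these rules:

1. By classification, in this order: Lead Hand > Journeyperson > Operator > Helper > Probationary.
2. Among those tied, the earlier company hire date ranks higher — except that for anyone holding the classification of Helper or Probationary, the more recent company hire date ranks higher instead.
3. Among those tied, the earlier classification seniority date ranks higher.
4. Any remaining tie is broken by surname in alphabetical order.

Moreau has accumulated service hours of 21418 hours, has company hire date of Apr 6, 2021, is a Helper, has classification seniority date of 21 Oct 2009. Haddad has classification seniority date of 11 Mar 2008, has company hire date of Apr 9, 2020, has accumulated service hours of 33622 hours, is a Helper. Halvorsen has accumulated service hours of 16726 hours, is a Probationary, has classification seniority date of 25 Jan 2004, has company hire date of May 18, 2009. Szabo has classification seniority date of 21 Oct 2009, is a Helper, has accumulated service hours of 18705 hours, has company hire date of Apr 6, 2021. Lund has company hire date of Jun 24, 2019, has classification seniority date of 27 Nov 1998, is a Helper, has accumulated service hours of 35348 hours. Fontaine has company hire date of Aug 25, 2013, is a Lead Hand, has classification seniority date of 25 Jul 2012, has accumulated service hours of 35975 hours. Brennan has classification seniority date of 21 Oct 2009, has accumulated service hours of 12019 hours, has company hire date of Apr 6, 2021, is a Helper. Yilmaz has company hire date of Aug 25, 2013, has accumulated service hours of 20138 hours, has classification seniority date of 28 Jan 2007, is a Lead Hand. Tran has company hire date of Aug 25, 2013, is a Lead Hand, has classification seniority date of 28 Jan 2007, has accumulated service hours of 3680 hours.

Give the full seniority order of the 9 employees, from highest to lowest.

Tran, Yilmaz, Fontaine, Brennan, Moreau, Szabo, Haddad, Lund, Halvorsen

By classification: Tran, Yilmaz and Fontaine (Lead Hand); then Brennan, Moreau, Szabo, Haddad and Lund (Helper); then Halvorsen (Probationary).
Tran, Yilmaz and Fontaine all have company hire date Aug 25, 2013, so the next rule applies.
Among Tran, Yilmaz and Fontaine, by classification seniority date (earlier first): Tran and Yilmaz (28 Jan 2007) before Fontaine (25 Jul 2012).
Among Tran and Yilmaz, alphabetically by surname: Tran before Yilmaz.
Among Brennan, Moreau, Szabo, Haddad and Lund, by company hire date (later first) (reversed rule for this group): Brennan, Moreau and Szabo (Apr 6, 2021) before Haddad (Apr 9, 2020) before Lund (Jun 24, 2019).
Brennan, Moreau and Szabo all have classification seniority date 21 Oct 2009, so the next rule applies.
Among Brennan, Moreau and Szabo, alphabetically by surname: Brennan before Moreau before Szabo.
Full order: Tran, Yilmaz, Fontaine, Brennan, Moreau, Szabo, Haddad, Lund, Halvorsen.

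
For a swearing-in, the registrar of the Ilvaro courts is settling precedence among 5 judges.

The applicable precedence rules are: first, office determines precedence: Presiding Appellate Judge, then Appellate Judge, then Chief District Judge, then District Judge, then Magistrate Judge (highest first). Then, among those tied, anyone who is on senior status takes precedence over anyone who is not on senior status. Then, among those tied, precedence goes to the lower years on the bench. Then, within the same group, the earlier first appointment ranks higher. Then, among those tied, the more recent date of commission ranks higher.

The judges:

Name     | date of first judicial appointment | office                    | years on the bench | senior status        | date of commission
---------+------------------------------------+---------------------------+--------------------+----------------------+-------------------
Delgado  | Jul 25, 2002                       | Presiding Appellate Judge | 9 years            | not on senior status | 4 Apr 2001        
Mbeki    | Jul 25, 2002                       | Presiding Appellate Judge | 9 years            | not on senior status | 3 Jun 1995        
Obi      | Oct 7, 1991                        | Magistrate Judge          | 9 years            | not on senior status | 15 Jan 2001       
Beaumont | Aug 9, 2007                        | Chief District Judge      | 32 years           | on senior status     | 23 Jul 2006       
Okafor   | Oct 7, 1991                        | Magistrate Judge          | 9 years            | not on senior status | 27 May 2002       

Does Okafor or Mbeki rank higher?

Mbeki

By office: Delgado and Mbeki (Presiding Appellate Judge); then Beaumont (Chief District Judge); then Okafor and Obi (Magistrate Judge).
Delgado and Mbeki are each not on senior status, so the next rule applies.
Delgado and Mbeki both have years on the bench 9 years, so the next rule applies.
Delgado and Mbeki both have date of first judicial appointment Jul 25, 2002, so the next rule applies.
Among Delgado and Mbeki, by date of commission (later first): Delgado (4 Apr 2001) before Mbeki (3 Jun 1995).
Okafor and Obi are each not on senior status, so the next rule applies.
Okafor and Obi both have years on the bench 9 years, so the next rule applies.
Okafor and Obi both have date of first judicial appointment Oct 7, 1991, so the next rule applies.
Among Okafor and Obi, by date of commission (later first): Okafor (27 May 2002) before Obi (15 Jan 2001).
So Mbeki takes precedence.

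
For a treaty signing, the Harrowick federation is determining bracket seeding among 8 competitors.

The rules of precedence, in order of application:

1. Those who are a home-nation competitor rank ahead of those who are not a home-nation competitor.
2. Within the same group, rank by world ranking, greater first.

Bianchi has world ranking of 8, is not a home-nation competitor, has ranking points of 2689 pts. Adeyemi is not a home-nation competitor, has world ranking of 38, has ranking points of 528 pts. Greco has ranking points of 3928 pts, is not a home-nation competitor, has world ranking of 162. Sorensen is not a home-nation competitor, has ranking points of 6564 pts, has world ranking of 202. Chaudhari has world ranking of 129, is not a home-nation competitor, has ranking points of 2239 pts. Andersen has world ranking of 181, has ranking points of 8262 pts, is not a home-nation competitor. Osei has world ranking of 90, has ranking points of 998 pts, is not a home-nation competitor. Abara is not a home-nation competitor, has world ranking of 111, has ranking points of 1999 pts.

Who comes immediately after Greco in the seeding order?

By the first rule: Sorensen, Andersen, Greco, Chaudhari, Abara, Osei, Adeyemi and Bianchi (each not a home-nation competitor).
Among Sorensen, Andersen, Greco, Chaudhari, Abara, Osei, Adeyemi and Bianchi, by world ranking (higher first): Sorensen (202) before Andersen (181) before Greco (162) before Chaudhari (129) before Abara (111) before Osei (90) before Adeyemi (38) before Bianchi (8).
Order: Sorensen, Andersen, Greco, Chaudhari, Abara, Osei, Adeyemi, Bianchi.

Chaudhari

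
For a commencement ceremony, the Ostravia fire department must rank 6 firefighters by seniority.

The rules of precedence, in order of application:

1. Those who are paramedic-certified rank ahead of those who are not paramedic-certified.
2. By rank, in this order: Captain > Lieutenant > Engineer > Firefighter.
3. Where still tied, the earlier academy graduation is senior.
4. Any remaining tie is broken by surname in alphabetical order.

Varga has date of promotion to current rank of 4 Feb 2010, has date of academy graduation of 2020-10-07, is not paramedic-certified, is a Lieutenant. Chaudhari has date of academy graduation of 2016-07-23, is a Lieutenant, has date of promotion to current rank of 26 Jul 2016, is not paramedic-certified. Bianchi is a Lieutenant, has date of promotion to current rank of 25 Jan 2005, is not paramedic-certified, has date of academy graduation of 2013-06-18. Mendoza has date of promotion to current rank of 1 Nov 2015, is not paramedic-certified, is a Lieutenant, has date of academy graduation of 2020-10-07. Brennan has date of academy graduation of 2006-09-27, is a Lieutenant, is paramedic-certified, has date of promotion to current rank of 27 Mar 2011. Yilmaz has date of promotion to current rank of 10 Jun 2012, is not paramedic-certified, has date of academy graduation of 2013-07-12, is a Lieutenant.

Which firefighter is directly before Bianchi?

Brennan

By the first rule: Brennan (paramedic-certified); then Bianchi, Yilmaz, Chaudhari, Mendoza and Varga (each not paramedic-certified).
Bianchi, Yilmaz, Chaudhari, Mendoza and Varga are each Lieutenant, so the next rule applies.
Among Bianchi, Yilmaz, Chaudhari, Mendoza and Varga, by date of academy graduation (earlier first): Bianchi (2013-06-18) before Yilmaz (2013-07-12) before Chaudhari (2016-07-23) before Mendoza and Varga (2020-10-07).
Among Mendoza and Varga, alphabetically by surname: Mendoza before Varga.
Order: Brennan, Bianchi, Yilmaz, Chaudhari, Mendoza, Varga.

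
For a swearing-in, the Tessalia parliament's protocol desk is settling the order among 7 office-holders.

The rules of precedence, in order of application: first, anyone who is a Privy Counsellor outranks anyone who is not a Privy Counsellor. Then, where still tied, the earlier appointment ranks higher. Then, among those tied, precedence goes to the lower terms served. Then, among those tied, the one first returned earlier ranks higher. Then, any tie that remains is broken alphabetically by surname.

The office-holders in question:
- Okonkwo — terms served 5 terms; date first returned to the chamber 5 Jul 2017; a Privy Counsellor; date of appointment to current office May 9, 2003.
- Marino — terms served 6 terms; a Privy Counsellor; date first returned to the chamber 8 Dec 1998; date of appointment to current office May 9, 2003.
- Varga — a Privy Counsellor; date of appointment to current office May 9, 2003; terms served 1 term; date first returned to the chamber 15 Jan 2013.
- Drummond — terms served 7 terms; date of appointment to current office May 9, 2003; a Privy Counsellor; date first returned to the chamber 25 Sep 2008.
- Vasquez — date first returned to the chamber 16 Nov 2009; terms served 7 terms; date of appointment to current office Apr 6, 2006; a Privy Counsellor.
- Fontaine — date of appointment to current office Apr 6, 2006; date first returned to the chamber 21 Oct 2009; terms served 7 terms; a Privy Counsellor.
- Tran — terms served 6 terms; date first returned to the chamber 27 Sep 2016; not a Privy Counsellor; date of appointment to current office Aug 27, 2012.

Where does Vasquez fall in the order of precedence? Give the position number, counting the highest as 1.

By the first rule: Varga, Okonkwo, Marino, Drummond, Fontaine and Vasquez (each a Privy Counsellor); then Tran (not a Privy Counsellor).
Among Varga, Okonkwo, Marino, Drummond, Fontaine and Vasquez, by date of appointment to current office (earlier first): Varga, Okonkwo, Marino and Drummond (May 9, 2003) before Fontaine and Vasquez (Apr 6, 2006).
Among Varga, Okonkwo, Marino and Drummond, by terms served (lower first): Varga (1 term) before Okonkwo (5 terms) before Marino (6 terms) before Drummond (7 terms).
Fontaine and Vasquez both have terms served 7 terms, so the next rule applies.
Among Fontaine and Vasquez, by date first returned to the chamber (earlier first): Fontaine (21 Oct 2009) before Vasquez (16 Nov 2009).
Order: Varga, Okonkwo, Marino, Drummond, Fontaine, Vasquez, Tran. So position 6.

6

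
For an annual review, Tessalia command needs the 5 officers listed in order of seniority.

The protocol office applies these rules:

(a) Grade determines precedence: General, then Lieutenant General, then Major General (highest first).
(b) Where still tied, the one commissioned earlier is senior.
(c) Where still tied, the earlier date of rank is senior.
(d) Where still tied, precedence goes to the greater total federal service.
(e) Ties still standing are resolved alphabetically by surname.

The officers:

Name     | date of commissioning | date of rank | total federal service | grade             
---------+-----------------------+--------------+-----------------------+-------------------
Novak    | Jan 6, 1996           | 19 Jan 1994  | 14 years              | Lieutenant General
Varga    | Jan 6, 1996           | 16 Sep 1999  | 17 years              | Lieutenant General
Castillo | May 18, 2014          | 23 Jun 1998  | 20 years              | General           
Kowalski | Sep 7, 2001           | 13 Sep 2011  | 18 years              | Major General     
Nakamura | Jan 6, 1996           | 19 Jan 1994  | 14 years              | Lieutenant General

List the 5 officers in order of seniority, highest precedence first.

Castillo, Nakamura, Novak, Varga, Kowalski

By grade: Castillo (General); then Nakamura, Novak and Varga (Lieutenant General); then Kowalski (Major General).
Nakamura, Novak and Varga all have date of commissioning Jan 6, 1996, so the next rule applies.
Among Nakamura, Novak and Varga, by date of rank (earlier first): Nakamura and Novak (19 Jan 1994) before Varga (16 Sep 1999).
Nakamura and Novak both have total federal service 14 years, so the next rule applies.
Among Nakamura and Novak, alphabetically by surname: Nakamura before Novak.
Full order: Castillo, Nakamura, Novak, Varga, Kowalski.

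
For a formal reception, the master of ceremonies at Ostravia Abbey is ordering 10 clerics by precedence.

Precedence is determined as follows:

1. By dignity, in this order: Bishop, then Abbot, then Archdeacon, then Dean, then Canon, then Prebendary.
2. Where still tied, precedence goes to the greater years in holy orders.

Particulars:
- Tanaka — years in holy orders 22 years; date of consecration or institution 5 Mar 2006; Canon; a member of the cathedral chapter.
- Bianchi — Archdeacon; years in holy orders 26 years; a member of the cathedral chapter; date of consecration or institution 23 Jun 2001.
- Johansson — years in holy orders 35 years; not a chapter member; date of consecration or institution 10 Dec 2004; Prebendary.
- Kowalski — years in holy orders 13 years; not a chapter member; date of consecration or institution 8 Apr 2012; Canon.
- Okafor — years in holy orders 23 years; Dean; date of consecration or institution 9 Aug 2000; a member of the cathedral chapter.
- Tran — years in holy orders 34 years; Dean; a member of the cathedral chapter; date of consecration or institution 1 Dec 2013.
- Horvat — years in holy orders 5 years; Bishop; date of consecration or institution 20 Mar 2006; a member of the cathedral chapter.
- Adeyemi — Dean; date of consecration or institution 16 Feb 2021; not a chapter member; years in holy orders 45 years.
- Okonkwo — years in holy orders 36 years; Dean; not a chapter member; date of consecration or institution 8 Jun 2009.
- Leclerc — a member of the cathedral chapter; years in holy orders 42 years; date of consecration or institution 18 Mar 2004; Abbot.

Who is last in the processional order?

By dignity: Horvat (Bishop); then Leclerc (Abbot); then Bianchi (Archdeacon); then Adeyemi, Okonkwo, Tran and Okafor (Dean); then Tanaka and Kowalski (Canon); then Johansson (Prebendary).
Among Adeyemi, Okonkwo, Tran and Okafor, by years in holy orders (higher first): Adeyemi (45 years) before Okonkwo (36 years) before Tran (34 years) before Okafor (23 years).
Among Tanaka and Kowalski, by years in holy orders (higher first): Tanaka (22 years) before Kowalski (13 years).
Order: Horvat, Leclerc, Bianchi, Adeyemi, Okonkwo, Tran, Okafor, Tanaka, Kowalski, Johansson.

Johansson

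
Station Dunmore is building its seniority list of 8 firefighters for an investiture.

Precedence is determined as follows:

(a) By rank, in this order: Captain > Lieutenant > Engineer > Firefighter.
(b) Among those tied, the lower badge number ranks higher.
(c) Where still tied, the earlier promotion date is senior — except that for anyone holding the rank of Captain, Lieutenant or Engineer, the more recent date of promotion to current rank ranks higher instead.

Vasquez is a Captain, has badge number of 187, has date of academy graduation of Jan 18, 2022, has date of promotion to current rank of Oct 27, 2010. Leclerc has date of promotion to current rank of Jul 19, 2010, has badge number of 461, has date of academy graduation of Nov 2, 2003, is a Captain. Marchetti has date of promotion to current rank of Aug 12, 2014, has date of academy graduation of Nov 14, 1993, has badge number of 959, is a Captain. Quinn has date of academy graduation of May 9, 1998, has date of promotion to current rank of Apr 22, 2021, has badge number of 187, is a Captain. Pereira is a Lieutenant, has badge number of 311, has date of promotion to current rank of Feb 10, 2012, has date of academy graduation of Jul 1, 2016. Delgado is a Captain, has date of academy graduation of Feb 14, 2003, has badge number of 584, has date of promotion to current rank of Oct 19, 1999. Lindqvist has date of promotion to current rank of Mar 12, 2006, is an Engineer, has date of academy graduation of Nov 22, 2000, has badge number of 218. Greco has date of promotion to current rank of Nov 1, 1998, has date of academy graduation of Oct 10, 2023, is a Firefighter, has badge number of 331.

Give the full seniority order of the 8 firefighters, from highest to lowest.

Quinn, Vasquez, Leclerc, Delgado, Marchetti, Pereira, Lindqvist, Greco

By rank: Quinn, Vasquez, Leclerc, Delgado and Marchetti (Captain); then Pereira (Lieutenant); then Lindqvist (Engineer); then Greco (Firefighter).
Among Quinn, Vasquez, Leclerc, Delgado and Marchetti, by badge number (lower first): Quinn and Vasquez (187) before Leclerc (461) before Delgado (584) before Marchetti (959).
Among Quinn and Vasquez, by date of promotion to current rank (later first) (reversed rule for this group): Quinn (Apr 22, 2021) before Vasquez (Oct 27, 2010).
Full order: Quinn, Vasquez, Leclerc, Delgado, Marchetti, Pereira, Lindqvist, Greco.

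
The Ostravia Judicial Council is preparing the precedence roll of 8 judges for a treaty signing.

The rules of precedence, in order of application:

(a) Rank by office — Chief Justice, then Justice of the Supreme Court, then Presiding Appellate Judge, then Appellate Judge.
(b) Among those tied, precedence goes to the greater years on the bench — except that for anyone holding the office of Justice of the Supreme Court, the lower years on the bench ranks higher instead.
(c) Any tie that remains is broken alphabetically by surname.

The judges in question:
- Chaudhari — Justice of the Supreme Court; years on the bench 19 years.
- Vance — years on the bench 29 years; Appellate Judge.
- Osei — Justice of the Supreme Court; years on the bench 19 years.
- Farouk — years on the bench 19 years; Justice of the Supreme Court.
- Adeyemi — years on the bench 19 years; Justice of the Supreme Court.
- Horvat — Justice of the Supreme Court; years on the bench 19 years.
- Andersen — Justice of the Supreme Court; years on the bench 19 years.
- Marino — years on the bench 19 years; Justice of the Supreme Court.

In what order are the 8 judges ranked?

Adeyemi, Andersen, Chaudhari, Farouk, Horvat, Marino, Osei, Vance

By office: Adeyemi, Andersen, Chaudhari, Farouk, Horvat, Marino and Osei (Justice of the Supreme Court); then Vance (Appellate Judge).
Adeyemi, Andersen, Chaudhari, Farouk, Horvat, Marino and Osei all have years on the bench 19 years, so the next rule applies.
Among Adeyemi, Andersen, Chaudhari, Farouk, Horvat, Marino and Osei, alphabetically by surname: Adeyemi before Andersen before Chaudhari before Farouk before Horvat before Marino before Osei.
Full order: Adeyemi, Andersen, Chaudhari, Farouk, Horvat, Marino, Osei, Vance.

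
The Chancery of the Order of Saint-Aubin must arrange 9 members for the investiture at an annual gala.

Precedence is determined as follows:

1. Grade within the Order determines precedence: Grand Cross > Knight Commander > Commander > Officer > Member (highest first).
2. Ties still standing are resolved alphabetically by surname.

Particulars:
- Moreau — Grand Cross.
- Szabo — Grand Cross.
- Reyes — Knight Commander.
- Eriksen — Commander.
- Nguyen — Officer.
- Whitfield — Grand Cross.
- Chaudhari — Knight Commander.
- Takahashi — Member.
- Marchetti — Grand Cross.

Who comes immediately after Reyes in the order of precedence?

Eriksen

By grade within the Order: Marchetti, Moreau, Szabo and Whitfield (Grand Cross); then Chaudhari and Reyes (Knight Commander); then Eriksen (Commander); then Nguyen (Officer); then Takahashi (Member).
Among Marchetti, Moreau, Szabo and Whitfield, alphabetically by surname: Marchetti before Moreau before Szabo before Whitfield.
Among Chaudhari and Reyes, alphabetically by surname: Chaudhari before Reyes.
Order: Marchetti, Moreau, Szabo, Whitfield, Chaudhari, Reyes, Eriksen, Nguyen, Takahashi.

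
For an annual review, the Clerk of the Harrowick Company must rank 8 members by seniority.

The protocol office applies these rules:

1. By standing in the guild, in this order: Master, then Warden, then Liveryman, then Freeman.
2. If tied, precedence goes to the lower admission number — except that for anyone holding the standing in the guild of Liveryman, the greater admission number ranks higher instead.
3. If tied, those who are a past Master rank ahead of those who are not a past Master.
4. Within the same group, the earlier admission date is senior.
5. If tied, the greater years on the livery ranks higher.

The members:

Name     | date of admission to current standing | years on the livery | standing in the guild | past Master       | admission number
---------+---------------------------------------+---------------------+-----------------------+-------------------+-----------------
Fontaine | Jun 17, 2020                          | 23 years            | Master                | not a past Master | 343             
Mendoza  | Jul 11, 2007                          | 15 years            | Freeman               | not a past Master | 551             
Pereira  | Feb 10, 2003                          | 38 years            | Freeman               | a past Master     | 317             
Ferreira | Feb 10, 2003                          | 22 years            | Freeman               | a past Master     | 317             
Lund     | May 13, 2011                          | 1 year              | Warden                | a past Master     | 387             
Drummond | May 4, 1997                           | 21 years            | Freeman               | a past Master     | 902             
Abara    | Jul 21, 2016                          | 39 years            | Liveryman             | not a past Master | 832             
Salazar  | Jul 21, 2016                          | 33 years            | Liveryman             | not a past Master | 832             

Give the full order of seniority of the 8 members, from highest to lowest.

Fontaine, Lund, Abara, Salazar, Pereira, Ferreira, Mendoza, Drummond

By standing in the guild: Fontaine (Master); then Lund (Warden); then Abara and Salazar (Liveryman); then Pereira, Ferreira, Mendoza and Drummond (Freeman).
Abara and Salazar both have admission number 832, so the next rule applies.
Abara and Salazar are each not a past Master, so the next rule applies.
Abara and Salazar both have date of admission to current standing Jul 21, 2016, so the next rule applies.
Among Abara and Salazar, by years on the livery (higher first): Abara (39 years) before Salazar (33 years).
Among Pereira, Ferreira, Mendoza and Drummond, by admission number (lower first): Pereira and Ferreira (317) before Mendoza (551) before Drummond (902).
Pereira and Ferreira are each a past Master, so the next rule applies.
Pereira and Ferreira both have date of admission to current standing Feb 10, 2003, so the next rule applies.
Among Pereira and Ferreira, by years on the livery (higher first): Pereira (38 years) before Ferreira (22 years).
Full order: Fontaine, Lund, Abara, Salazar, Pereira, Ferreira, Mendoza, Drummond.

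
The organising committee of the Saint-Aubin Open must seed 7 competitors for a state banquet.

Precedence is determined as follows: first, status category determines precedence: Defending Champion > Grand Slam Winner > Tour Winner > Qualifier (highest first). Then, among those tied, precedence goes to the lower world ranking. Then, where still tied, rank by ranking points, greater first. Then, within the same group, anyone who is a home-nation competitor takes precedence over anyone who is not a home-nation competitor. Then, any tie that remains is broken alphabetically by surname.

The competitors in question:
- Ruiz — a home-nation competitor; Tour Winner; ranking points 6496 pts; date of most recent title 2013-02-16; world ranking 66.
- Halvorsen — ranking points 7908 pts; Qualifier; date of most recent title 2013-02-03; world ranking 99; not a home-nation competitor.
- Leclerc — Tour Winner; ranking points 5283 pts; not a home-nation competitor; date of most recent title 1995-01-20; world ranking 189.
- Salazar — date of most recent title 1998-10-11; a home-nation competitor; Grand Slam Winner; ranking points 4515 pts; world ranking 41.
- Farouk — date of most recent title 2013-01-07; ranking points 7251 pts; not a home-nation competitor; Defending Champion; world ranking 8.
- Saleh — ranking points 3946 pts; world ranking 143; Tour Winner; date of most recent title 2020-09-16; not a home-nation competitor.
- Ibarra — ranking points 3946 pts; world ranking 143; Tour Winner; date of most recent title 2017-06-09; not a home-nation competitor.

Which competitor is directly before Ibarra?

By status category: Farouk (Defending Champion); then Salazar (Grand Slam Winner); then Ruiz, Ibarra, Saleh and Leclerc (Tour Winner); then Halvorsen (Qualifier).
Among Ruiz, Ibarra, Saleh and Leclerc, by world ranking (lower first): Ruiz (66) before Ibarra and Saleh (143) before Leclerc (189).
Ibarra and Saleh both have ranking points 3946 pts, so the next rule applies.
Ibarra and Saleh are each not a home-nation competitor, so the next rule applies.
Among Ibarra and Saleh, alphabetically by surname: Ibarra before Saleh.
Order: Farouk, Salazar, Ruiz, Ibarra, Saleh, Leclerc, Halvorsen.

Ruiz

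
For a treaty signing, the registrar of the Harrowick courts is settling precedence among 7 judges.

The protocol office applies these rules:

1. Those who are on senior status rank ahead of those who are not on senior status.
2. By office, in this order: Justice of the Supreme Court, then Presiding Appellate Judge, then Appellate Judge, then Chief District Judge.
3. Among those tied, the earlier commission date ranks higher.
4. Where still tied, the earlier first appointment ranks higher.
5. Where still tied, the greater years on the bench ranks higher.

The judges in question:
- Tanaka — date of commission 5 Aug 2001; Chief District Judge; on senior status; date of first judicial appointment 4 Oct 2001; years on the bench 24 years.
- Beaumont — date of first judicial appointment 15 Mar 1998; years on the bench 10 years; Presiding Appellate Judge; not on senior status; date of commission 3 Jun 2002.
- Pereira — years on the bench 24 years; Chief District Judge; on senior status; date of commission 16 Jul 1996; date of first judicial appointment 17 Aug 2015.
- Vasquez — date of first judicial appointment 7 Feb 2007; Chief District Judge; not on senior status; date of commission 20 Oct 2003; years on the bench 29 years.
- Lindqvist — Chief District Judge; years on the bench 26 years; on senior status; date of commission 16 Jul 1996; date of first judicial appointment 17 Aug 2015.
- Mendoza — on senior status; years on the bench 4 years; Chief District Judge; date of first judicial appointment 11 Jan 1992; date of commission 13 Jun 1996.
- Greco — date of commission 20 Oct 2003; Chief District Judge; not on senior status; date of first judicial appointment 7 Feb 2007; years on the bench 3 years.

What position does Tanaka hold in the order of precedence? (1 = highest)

By the first rule: Mendoza, Lindqvist, Pereira and Tanaka (each on senior status); then Beaumont, Vasquez and Greco (each not on senior status).
Mendoza, Lindqvist, Pereira and Tanaka are each Chief District Judge, so the next rule applies.
Among Mendoza, Lindqvist, Pereira and Tanaka, by date of commission (earlier first): Mendoza (13 Jun 1996) before Lindqvist and Pereira (16 Jul 1996) before Tanaka (5 Aug 2001).
Lindqvist and Pereira both have date of first judicial appointment 17 Aug 2015, so the next rule applies.
Among Lindqvist and Pereira, by years on the bench (higher first): Lindqvist (26 years) before Pereira (24 years).
Among Beaumont, Vasquez and Greco, by office: Beaumont (Presiding Appellate Judge) before Vasquez and Greco (Chief District Judge).
Vasquez and Greco both have date of commission 20 Oct 2003, so the next rule applies.
Vasquez and Greco both have date of first judicial appointment 7 Feb 2007, so the next rule applies.
Among Vasquez and Greco, by years on the bench (higher first): Vasquez (29 years) before Greco (3 years).
Order: Mendoza, Lindqvist, Pereira, Tanaka, Beaumont, Vasquez, Greco. So position 4.

4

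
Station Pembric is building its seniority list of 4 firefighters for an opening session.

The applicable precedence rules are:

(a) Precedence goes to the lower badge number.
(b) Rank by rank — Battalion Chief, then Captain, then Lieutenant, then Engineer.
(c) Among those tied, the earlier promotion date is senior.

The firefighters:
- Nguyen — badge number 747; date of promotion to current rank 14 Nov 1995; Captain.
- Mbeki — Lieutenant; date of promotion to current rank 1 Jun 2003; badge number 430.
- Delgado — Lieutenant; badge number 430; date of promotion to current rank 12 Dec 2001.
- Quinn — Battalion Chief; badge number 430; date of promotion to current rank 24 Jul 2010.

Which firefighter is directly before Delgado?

By badge number (lower first): Quinn, Delgado and Mbeki (each 430); then Nguyen (747).
Among Quinn, Delgado and Mbeki, by rank: Quinn (Battalion Chief) before Delgado and Mbeki (Lieutenant).
Among Delgado and Mbeki, by date of promotion to current rank (earlier first): Delgado (12 Dec 2001) before Mbeki (1 Jun 2003).
Order: Quinn, Delgado, Mbeki, Nguyen.

Quinn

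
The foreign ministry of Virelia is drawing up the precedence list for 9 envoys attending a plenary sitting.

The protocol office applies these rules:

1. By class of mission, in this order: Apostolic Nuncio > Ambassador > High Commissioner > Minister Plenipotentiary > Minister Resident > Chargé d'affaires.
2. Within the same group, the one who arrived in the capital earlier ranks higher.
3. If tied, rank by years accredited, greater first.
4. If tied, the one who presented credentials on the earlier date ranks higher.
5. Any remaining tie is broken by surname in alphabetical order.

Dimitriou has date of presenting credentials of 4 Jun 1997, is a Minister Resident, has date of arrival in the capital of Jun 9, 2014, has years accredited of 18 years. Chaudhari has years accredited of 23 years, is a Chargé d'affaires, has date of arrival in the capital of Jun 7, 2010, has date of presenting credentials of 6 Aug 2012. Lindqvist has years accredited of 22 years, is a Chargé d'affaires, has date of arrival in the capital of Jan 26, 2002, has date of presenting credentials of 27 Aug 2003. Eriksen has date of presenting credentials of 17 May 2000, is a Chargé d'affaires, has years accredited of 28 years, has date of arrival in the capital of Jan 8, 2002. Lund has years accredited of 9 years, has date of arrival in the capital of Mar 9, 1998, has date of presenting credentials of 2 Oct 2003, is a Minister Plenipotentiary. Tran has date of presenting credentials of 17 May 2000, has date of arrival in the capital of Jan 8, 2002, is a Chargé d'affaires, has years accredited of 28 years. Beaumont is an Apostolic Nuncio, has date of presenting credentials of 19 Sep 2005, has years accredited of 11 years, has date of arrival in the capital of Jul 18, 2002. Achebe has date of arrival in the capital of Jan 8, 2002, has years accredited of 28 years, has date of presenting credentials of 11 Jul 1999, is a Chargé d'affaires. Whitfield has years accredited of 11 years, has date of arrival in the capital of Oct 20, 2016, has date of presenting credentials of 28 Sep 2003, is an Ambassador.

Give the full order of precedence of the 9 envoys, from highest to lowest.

Beaumont, Whitfield, Lund, Dimitriou, Achebe, Eriksen, Tran, Lindqvist, Chaudhari

By class of mission: Beaumont (Apostolic Nuncio); then Whitfield (Ambassador); then Lund (Minister Plenipotentiary); then Dimitriou (Minister Resident); then Achebe, Eriksen, Tran, Lindqvist and Chaudhari (Chargé d'affaires).
Among Achebe, Eriksen, Tran, Lindqvist and Chaudhari, by date of arrival in the capital (earlier first): Achebe, Eriksen and Tran (Jan 8, 2002) before Lindqvist (Jan 26, 2002) before Chaudhari (Jun 7, 2010).
Achebe, Eriksen and Tran all have years accredited 28 years, so the next rule applies.
Among Achebe, Eriksen and Tran, by date of presenting credentials (earlier first): Achebe (11 Jul 1999) before Eriksen and Tran (17 May 2000).
Among Eriksen and Tran, alphabetically by surname: Eriksen before Tran.
Full order: Beaumont, Whitfield, Lund, Dimitriou, Achebe, Eriksen, Tran, Lindqvist, Chaudhari.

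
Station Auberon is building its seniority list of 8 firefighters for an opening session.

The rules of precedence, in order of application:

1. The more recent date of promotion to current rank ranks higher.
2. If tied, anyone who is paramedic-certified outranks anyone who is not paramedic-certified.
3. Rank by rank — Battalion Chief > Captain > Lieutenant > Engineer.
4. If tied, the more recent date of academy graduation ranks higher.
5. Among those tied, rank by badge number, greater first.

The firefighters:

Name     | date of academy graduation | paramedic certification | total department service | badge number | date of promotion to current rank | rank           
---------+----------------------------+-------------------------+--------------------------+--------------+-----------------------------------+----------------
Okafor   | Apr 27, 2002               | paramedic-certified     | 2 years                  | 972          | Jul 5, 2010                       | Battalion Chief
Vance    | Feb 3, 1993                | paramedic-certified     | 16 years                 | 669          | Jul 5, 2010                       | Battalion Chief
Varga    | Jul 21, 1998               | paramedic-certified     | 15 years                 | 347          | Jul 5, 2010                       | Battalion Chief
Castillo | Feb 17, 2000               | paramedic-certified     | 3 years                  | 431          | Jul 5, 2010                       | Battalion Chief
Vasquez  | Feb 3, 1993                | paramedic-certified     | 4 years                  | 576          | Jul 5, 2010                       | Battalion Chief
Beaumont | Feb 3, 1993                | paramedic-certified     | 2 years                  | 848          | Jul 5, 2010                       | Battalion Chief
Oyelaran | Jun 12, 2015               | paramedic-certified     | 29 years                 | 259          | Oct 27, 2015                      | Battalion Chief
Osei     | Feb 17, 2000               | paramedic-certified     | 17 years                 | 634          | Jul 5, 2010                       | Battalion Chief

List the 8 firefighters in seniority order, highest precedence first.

By date of promotion to current rank (later first): Oyelaran (Oct 27, 2015); then Okafor, Osei, Castillo, Varga, Beaumont, Vance and Vasquez (each Jul 5, 2010).
Okafor, Osei, Castillo, Varga, Beaumont, Vance and Vasquez are each paramedic-certified, so the next rule applies.
Okafor, Osei, Castillo, Varga, Beaumont, Vance and Vasquez are each Battalion Chief, so the next rule applies.
Among Okafor, Osei, Castillo, Varga, Beaumont, Vance and Vasquez, by date of academy graduation (later first): Okafor (Apr 27, 2002) before Osei and Castillo (Feb 17, 2000) before Varga (Jul 21, 1998) before Beaumont, Vance and Vasquez (Feb 3, 1993).
Among Osei and Castillo, by badge number (higher first): Osei (634) before Castillo (431).
Among Beaumont, Vance and Vasquez, by badge number (higher first): Beaumont (848) before Vance (669) before Vasquez (576).
Full order: Oyelaran, Okafor, Osei, Castillo, Varga, Beaumont, Vance, Vasquez.

Oyelaran, Okafor, Osei, Castillo, Varga, Beaumont, Vance, Vasquez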